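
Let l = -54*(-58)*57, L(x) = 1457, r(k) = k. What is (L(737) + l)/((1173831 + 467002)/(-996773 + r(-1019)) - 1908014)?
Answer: -179583601952/1903802745921 ≈ -0.094329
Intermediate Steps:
l = 178524 (l = 3132*57 = 178524)
(L(737) + l)/((1173831 + 467002)/(-996773 + r(-1019)) - 1908014) = (1457 + 178524)/((1173831 + 467002)/(-996773 - 1019) - 1908014) = 179981/(1640833/(-997792) - 1908014) = 179981/(1640833*(-1/997792) - 1908014) = 179981/(-1640833/997792 - 1908014) = 179981/(-1903802745921/997792) = 179981*(-997792/1903802745921) = -179583601952/1903802745921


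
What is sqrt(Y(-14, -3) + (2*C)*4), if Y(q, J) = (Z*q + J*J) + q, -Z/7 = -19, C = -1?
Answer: 25*I*sqrt(3) ≈ 43.301*I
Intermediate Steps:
Z = 133 (Z = -7*(-19) = 133)
Y(q, J) = J**2 + 134*q (Y(q, J) = (133*q + J*J) + q = (133*q + J**2) + q = (J**2 + 133*q) + q = J**2 + 134*q)
sqrt(Y(-14, -3) + (2*C)*4) = sqrt(((-3)**2 + 134*(-14)) + (2*(-1))*4) = sqrt((9 - 1876) - 2*4) = sqrt(-1867 - 8) = sqrt(-1875) = 25*I*sqrt(3)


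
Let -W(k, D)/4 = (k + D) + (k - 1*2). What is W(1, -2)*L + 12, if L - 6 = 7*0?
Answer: 60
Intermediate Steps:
L = 6 (L = 6 + 7*0 = 6 + 0 = 6)
W(k, D) = 8 - 8*k - 4*D (W(k, D) = -4*((k + D) + (k - 1*2)) = -4*((D + k) + (k - 2)) = -4*((D + k) + (-2 + k)) = -4*(-2 + D + 2*k) = 8 - 8*k - 4*D)
W(1, -2)*L + 12 = (8 - 8*1 - 4*(-2))*6 + 12 = (8 - 8 + 8)*6 + 12 = 8*6 + 12 = 48 + 12 = 60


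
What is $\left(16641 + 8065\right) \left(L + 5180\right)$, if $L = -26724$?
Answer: $-532266064$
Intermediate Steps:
$\left(16641 + 8065\right) \left(L + 5180\right) = \left(16641 + 8065\right) \left(-26724 + 5180\right) = 24706 \left(-21544\right) = -532266064$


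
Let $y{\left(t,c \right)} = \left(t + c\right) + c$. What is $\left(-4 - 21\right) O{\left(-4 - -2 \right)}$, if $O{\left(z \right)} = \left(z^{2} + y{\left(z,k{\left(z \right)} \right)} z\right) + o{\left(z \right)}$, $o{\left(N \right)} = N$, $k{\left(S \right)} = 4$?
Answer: $250$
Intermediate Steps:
$y{\left(t,c \right)} = t + 2 c$ ($y{\left(t,c \right)} = \left(c + t\right) + c = t + 2 c$)
$O{\left(z \right)} = z + z^{2} + z \left(8 + z\right)$ ($O{\left(z \right)} = \left(z^{2} + \left(z + 2 \cdot 4\right) z\right) + z = \left(z^{2} + \left(z + 8\right) z\right) + z = \left(z^{2} + \left(8 + z\right) z\right) + z = \left(z^{2} + z \left(8 + z\right)\right) + z = z + z^{2} + z \left(8 + z\right)$)
$\left(-4 - 21\right) O{\left(-4 - -2 \right)} = \left(-4 - 21\right) \left(-4 - -2\right) \left(9 + 2 \left(-4 - -2\right)\right) = - 25 \left(-4 + 2\right) \left(9 + 2 \left(-4 + 2\right)\right) = - 25 \left(- 2 \left(9 + 2 \left(-2\right)\right)\right) = - 25 \left(- 2 \left(9 - 4\right)\right) = - 25 \left(\left(-2\right) 5\right) = \left(-25\right) \left(-10\right) = 250$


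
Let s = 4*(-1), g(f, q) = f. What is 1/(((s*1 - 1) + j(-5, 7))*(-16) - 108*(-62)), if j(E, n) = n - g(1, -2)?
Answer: 1/6680 ≈ 0.00014970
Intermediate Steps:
s = -4
j(E, n) = -1 + n (j(E, n) = n - 1*1 = n - 1 = -1 + n)
1/(((s*1 - 1) + j(-5, 7))*(-16) - 108*(-62)) = 1/(((-4*1 - 1) + (-1 + 7))*(-16) - 108*(-62)) = 1/(((-4 - 1) + 6)*(-16) + 6696) = 1/((-5 + 6)*(-16) + 6696) = 1/(1*(-16) + 6696) = 1/(-16 + 6696) = 1/6680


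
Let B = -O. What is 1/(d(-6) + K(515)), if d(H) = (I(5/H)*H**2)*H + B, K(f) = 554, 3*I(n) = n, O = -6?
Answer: 1/620 ≈ 0.0016129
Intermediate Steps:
I(n) = n/3
B = 6 (B = -1*(-6) = 6)
d(H) = 6 + 5*H**2/3 (d(H) = (((5/H)/3)*H**2)*H + 6 = ((5/(3*H))*H**2)*H + 6 = (5*H/3)*H + 6 = 5*H**2/3 + 6 = 6 + 5*H**2/3)
1/(d(-6) + K(515)) = 1/((6 + (5/3)*(-6)**2) + 554) = 1/((6 + (5/3)*36) + 554) = 1/((6 + 60) + 554) = 1/(66 + 554) = 1/620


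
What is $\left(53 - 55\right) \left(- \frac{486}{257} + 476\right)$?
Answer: $- \frac{243692}{257} \approx -948.22$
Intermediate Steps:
$\left(53 - 55\right) \left(- \frac{486}{257} + 476\right) = - 2 \left(\left(-486\right) \frac{1}{257} + 476\right) = - 2 \left(- \frac{486}{257} + 476\right) = \left(-2\right) \frac{121846}{257} = - \frac{243692}{257}$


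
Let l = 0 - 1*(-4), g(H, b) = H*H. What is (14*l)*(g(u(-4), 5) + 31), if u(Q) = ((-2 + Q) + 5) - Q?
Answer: 2240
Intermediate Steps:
u(Q) = 3 (u(Q) = (3 + Q) - Q = 3)
g(H, b) = H²
l = 4 (l = 0 + 4 = 4)
(14*l)*(g(u(-4), 5) + 31) = (14*4)*(3² + 31) = 56*(9 + 31) = 56*40 = 2240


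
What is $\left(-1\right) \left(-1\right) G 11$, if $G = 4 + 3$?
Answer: $77$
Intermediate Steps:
$G = 7$
$\left(-1\right) \left(-1\right) G 11 = \left(-1\right) \left(-1\right) 7 \cdot 11 = 1 \cdot 7 \cdot 11 = 7 \cdot 11 = 77$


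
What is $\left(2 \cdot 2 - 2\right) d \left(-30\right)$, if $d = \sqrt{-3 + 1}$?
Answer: $- 60 i \sqrt{2} \approx - 84.853 i$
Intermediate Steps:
$d = i \sqrt{2}$ ($d = \sqrt{-2} = i \sqrt{2} \approx 1.4142 i$)
$\left(2 \cdot 2 - 2\right) d \left(-30\right) = \left(2 \cdot 2 - 2\right) i \sqrt{2} \left(-30\right) = \left(4 - 2\right) i \sqrt{2} \left(-30\right) = 2 i \sqrt{2} \left(-30\right) = - 60 i \sqrt{2}$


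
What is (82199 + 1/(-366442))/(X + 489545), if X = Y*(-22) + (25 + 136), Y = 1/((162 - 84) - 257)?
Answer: 5391688706303/32121351505032 ≈ 0.16785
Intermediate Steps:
Y = -1/179 (Y = 1/(78 - 257) = 1/(-179) = -1/179 ≈ -0.0055866)
X = 28841/179 (X = -1/179*(-22) + (25 + 136) = 22/179 + 161 = 28841/179 ≈ 161.12)
(82199 + 1/(-366442))/(X + 489545) = (82199 + 1/(-366442))/(28841/179 + 489545) = (82199 - 1/366442)/(87657396/179) = (30121165957/366442)*(179/87657396) = 5391688706303/32121351505032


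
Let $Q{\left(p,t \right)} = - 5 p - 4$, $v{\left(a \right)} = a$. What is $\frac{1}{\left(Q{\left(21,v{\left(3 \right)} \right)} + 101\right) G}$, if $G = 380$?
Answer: $- \frac{1}{3040} \approx -0.00032895$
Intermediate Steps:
$Q{\left(p,t \right)} = -4 - 5 p$
$\frac{1}{\left(Q{\left(21,v{\left(3 \right)} \right)} + 101\right) G} = \frac{1}{\left(\left(-4 - 105\right) + 101\right) 380} = \frac{1}{\left(-109 + 101\right) 380} = \frac{1}{\left(-8\right) 380} = \frac{1}{-3040} = - \frac{1}{3040}$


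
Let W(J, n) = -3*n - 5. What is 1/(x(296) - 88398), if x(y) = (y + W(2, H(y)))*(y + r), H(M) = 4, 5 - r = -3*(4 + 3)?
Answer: 1/1440 ≈ 0.00069444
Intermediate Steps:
r = 26 (r = 5 - (-3)*(4 + 3) = 5 - (-3)*7 = 5 - 1*(-21) = 5 + 21 = 26)
W(J, n) = -5 - 3*n
x(y) = (-17 + y)*(26 + y) (x(y) = (y + (-5 - 3*4))*(y + 26) = (y + (-5 - 12))*(26 + y) = (y - 17)*(26 + y) = (-17 + y)*(26 + y))
1/(x(296) - 88398) = 1/((-442 + 296² + 9*296) - 88398) = 1/((-442 + 87616 + 2664) - 88398) = 1/(89838 - 88398) = 1/1440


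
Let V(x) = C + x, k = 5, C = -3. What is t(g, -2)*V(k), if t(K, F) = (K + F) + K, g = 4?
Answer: 12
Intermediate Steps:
t(K, F) = F + 2*K (t(K, F) = (F + K) + K = F + 2*K)
V(x) = -3 + x
t(g, -2)*V(k) = (-2 + 2*4)*(-3 + 5) = (-2 + 8)*2 = 6*2 = 12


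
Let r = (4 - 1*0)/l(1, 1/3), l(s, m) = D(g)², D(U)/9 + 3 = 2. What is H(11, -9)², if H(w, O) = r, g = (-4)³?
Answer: 16/6561 ≈ 0.0024387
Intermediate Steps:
g = -64
D(U) = -9 (D(U) = -27 + 9*2 = -27 + 18 = -9)
l(s, m) = 81 (l(s, m) = (-9)² = 81)
r = 4/81 (r = (4 - 1*0)/81 = (4 + 0)*(1/81) = 4*(1/81) = 4/81 ≈ 0.049383)
H(w, O) = 4/81
H(11, -9)² = (4/81)² = 16/6561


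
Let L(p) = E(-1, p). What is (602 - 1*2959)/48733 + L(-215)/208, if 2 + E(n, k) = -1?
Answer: -636455/10136464 ≈ -0.062789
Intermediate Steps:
E(n, k) = -3 (E(n, k) = -2 - 1 = -3)
L(p) = -3
(602 - 1*2959)/48733 + L(-215)/208 = (602 - 1*2959)/48733 - 3/208 = (602 - 2959)*(1/48733) - 3*1/208 = -2357*1/48733 - 3/208 = -2357/48733 - 3/208 = -636455/10136464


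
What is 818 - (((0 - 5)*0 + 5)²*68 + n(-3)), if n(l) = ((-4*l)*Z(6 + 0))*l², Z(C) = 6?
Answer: -1530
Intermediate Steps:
n(l) = -24*l³ (n(l) = (-4*l*6)*l² = (-24*l)*l² = -24*l³)
818 - (((0 - 5)*0 + 5)²*68 + n(-3)) = 818 - (((0 - 5)*0 + 5)²*68 - 24*(-3)³) = 818 - ((-5*0 + 5)²*68 - 24*(-27)) = 818 - ((0 + 5)²*68 + 648) = 818 - (5²*68 + 648) = 818 - (25*68 + 648) = 818 - (1700 + 648) = 818 - 1*2348 = 818 - 2348 = -1530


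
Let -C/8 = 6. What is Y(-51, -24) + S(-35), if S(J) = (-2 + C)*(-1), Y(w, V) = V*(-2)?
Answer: 98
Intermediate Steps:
C = -48 (C = -8*6 = -48)
Y(w, V) = -2*V
S(J) = 50 (S(J) = (-2 - 48)*(-1) = -50*(-1) = 50)
Y(-51, -24) + S(-35) = -2*(-24) + 50 = 48 + 50 = 98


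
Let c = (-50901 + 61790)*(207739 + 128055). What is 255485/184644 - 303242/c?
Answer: 467057456267081/337571780070852 ≈ 1.3836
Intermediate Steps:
c = 3656460866 (c = 10889*335794 = 3656460866)
255485/184644 - 303242/c = 255485/184644 - 303242/3656460866 = 255485*(1/184644) - 303242*1/3656460866 = 255485/184644 - 151621/1828230433 = 467057456267081/337571780070852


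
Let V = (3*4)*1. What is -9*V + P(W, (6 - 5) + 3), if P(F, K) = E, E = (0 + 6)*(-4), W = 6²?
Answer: -132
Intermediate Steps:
W = 36
E = -24 (E = 6*(-4) = -24)
P(F, K) = -24
V = 12 (V = 12*1 = 12)
-9*V + P(W, (6 - 5) + 3) = -9*12 - 24 = -108 - 24 = -132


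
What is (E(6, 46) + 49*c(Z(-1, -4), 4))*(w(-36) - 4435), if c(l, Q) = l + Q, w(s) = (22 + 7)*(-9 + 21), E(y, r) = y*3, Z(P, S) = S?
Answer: -73566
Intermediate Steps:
E(y, r) = 3*y
w(s) = 348 (w(s) = 29*12 = 348)
c(l, Q) = Q + l
(E(6, 46) + 49*c(Z(-1, -4), 4))*(w(-36) - 4435) = (3*6 + 49*(4 - 4))*(348 - 4435) = (18 + 49*0)*(-4087) = (18 + 0)*(-4087) = 18*(-4087) = -73566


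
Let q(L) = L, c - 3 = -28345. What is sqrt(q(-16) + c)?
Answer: I*sqrt(28358) ≈ 168.4*I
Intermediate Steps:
c = -28342 (c = 3 - 28345 = -28342)
sqrt(q(-16) + c) = sqrt(-16 - 28342) = sqrt(-28358) = I*sqrt(28358)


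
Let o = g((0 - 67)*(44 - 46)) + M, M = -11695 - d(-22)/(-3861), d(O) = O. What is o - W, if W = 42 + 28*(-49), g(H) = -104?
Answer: -3674621/351 ≈ -10469.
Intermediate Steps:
M = -4104947/351 (M = -11695 - (-22)/(-3861) = -11695 - (-22)*(-1)/3861 = -11695 - 1*2/351 = -11695 - 2/351 = -4104947/351 ≈ -11695.)
W = -1330 (W = 42 - 1372 = -1330)
o = -4141451/351 (o = -104 - 4104947/351 = -4141451/351 ≈ -11799.)
o - W = -4141451/351 - 1*(-1330) = -4141451/351 + 1330 = -3674621/351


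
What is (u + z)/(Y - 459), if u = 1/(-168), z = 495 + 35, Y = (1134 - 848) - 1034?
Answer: -89039/202776 ≈ -0.43910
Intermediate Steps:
Y = -748 (Y = 286 - 1034 = -748)
z = 530
u = -1/168 ≈ -0.0059524
(u + z)/(Y - 459) = (-1/168 + 530)/(-748 - 459) = (89039/168)/(-1207) = (89039/168)*(-1/1207) = -89039/202776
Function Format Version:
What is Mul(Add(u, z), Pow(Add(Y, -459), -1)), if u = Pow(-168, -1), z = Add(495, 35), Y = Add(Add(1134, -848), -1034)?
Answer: Rational(-89039, 202776) ≈ -0.43910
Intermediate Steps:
Y = -748 (Y = Add(286, -1034) = -748)
z = 530
u = Rational(-1, 168) ≈ -0.0059524
Mul(Add(u, z), Pow(Add(Y, -459), -1)) = Mul(Add(Rational(-1, 168), 530), Pow(Add(-748, -459), -1)) = Mul(Rational(89039, 168), Pow(-1207, -1)) = Mul(Rational(89039, 168), Rational(-1, 1207)) = Rational(-89039, 202776)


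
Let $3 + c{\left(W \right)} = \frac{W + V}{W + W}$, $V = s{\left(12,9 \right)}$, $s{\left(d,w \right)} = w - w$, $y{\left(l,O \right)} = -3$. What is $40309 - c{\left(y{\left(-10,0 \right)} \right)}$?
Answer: $\frac{80623}{2} \approx 40312.0$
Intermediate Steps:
$s{\left(d,w \right)} = 0$
$V = 0$
$c{\left(W \right)} = - \frac{5}{2}$ ($c{\left(W \right)} = -3 + \frac{W + 0}{W + W} = -3 + \frac{W}{2 W} = -3 + W \frac{1}{2 W} = -3 + \frac{1}{2} = - \frac{5}{2}$)
$40309 - c{\left(y{\left(-10,0 \right)} \right)} = 40309 - - \frac{5}{2} = 40309 + \frac{5}{2} = \frac{80623}{2}$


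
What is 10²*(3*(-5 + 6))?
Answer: 300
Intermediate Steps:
10²*(3*(-5 + 6)) = 100*(3*1) = 100*3 = 300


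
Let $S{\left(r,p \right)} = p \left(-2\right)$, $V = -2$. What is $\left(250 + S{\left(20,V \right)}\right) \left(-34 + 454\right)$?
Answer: $106680$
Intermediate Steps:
$S{\left(r,p \right)} = - 2 p$
$\left(250 + S{\left(20,V \right)}\right) \left(-34 + 454\right) = \left(250 - -4\right) \left(-34 + 454\right) = \left(250 + 4\right) 420 = 254 \cdot 420 = 106680$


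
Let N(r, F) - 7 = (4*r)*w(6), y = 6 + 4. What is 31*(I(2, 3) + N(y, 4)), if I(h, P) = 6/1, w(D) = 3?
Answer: 4123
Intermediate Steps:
y = 10
I(h, P) = 6 (I(h, P) = 6*1 = 6)
N(r, F) = 7 + 12*r (N(r, F) = 7 + (4*r)*3 = 7 + 12*r)
31*(I(2, 3) + N(y, 4)) = 31*(6 + (7 + 12*10)) = 31*(6 + (7 + 120)) = 31*(6 + 127) = 31*133 = 4123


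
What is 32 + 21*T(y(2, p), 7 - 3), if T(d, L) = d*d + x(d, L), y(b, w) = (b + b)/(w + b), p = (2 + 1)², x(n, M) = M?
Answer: 14372/121 ≈ 118.78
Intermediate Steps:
p = 9 (p = 3² = 9)
y(b, w) = 2*b/(b + w) (y(b, w) = (2*b)/(b + w) = 2*b/(b + w))
T(d, L) = L + d² (T(d, L) = d*d + L = d² + L = L + d²)
32 + 21*T(y(2, p), 7 - 3) = 32 + 21*((7 - 3) + (2*2/(2 + 9))²) = 32 + 21*(4 + (2*2/11)²) = 32 + 21*(4 + (2*2*(1/11))²) = 32 + 21*(4 + (4/11)²) = 32 + 21*(4 + 16/121) = 32 + 21*(500/121) = 32 + 10500/121 = 14372/121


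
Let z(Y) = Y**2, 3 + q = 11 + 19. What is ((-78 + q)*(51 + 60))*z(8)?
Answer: -362304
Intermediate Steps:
q = 27 (q = -3 + (11 + 19) = -3 + 30 = 27)
((-78 + q)*(51 + 60))*z(8) = ((-78 + 27)*(51 + 60))*8**2 = -51*111*64 = -5661*64 = -362304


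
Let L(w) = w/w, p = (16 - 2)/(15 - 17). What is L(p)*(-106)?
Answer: -106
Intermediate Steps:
p = -7 (p = 14/(-2) = 14*(-½) = -7)
L(w) = 1
L(p)*(-106) = 1*(-106) = -106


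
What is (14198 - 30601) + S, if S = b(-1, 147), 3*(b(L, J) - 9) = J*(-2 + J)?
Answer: -9289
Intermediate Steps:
b(L, J) = 9 + J*(-2 + J)/3 (b(L, J) = 9 + (J*(-2 + J))/3 = 9 + J*(-2 + J)/3)
S = 7114 (S = 9 - ⅔*147 + (⅓)*147² = 9 - 98 + (⅓)*21609 = 9 - 98 + 7203 = 7114)
(14198 - 30601) + S = (14198 - 30601) + 7114 = -16403 + 7114 = -9289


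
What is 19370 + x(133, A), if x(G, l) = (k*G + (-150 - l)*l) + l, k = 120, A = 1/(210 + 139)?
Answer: 4303177328/121801 ≈ 35330.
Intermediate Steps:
A = 1/349 ≈ 0.0028653
x(G, l) = l + 120*G + l*(-150 - l) (x(G, l) = (120*G + (-150 - l)*l) + l = (120*G + l*(-150 - l)) + l = l + 120*G + l*(-150 - l))
19370 + x(133, A) = 19370 + (-(1/349)² - 149*1/349 + 120*133) = 19370 + (-1*1/121801 - 149/349 + 15960) = 19370 + (-1/121801 - 149/349 + 15960) = 19370 + 1943891958/121801 = 4303177328/121801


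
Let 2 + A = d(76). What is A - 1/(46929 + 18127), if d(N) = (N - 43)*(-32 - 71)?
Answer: -221255457/65056 ≈ -3401.0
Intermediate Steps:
d(N) = 4429 - 103*N (d(N) = (-43 + N)*(-103) = 4429 - 103*N)
A = -3401 (A = -2 + (4429 - 103*76) = -2 + (4429 - 7828) = -2 - 3399 = -3401)
A - 1/(46929 + 18127) = -3401 - 1/(46929 + 18127) = -3401 - 1/65056 = -221255457/65056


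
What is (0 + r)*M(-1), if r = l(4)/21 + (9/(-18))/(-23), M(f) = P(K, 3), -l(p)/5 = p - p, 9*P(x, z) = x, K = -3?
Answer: -1/138 ≈ -0.0072464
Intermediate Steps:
P(x, z) = x/9
l(p) = 0 (l(p) = -5*(p - p) = -5*0 = 0)
M(f) = -⅓ (M(f) = (⅑)*(-3) = -⅓)
r = 1/46 (r = 0/21 + (9/(-18))/(-23) = 0*(1/21) + (9*(-1/18))*(-1/23) = 0 - ½*(-1/23) = 0 + 1/46 = 1/46 ≈ 0.021739)
(0 + r)*M(-1) = (0 + 1/46)*(-⅓) = (1/46)*(-⅓) = -1/138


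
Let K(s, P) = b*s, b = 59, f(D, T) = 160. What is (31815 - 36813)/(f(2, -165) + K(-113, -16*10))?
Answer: 1666/2169 ≈ 0.76810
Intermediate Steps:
K(s, P) = 59*s
(31815 - 36813)/(f(2, -165) + K(-113, -16*10)) = (31815 - 36813)/(160 + 59*(-113)) = -4998/(160 - 6667) = -4998/(-6507) = -4998*(-1/6507) = 1666/2169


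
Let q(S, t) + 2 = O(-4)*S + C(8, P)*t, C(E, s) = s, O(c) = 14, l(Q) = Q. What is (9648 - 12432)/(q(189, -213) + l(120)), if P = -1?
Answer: -2784/2977 ≈ -0.93517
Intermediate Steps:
q(S, t) = -2 - t + 14*S (q(S, t) = -2 + (14*S - t) = -2 + (-t + 14*S) = -2 - t + 14*S)
(9648 - 12432)/(q(189, -213) + l(120)) = (9648 - 12432)/((-2 - 1*(-213) + 14*189) + 120) = -2784/((-2 + 213 + 2646) + 120) = -2784/(2857 + 120) = -2784/2977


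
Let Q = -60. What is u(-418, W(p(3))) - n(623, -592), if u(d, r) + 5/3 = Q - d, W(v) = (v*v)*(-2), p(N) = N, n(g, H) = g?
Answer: -800/3 ≈ -266.67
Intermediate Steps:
W(v) = -2*v**2 (W(v) = v**2*(-2) = -2*v**2)
u(d, r) = -185/3 - d (u(d, r) = -5/3 + (-60 - d) = -185/3 - d)
u(-418, W(p(3))) - n(623, -592) = (-185/3 - 1*(-418)) - 1*623 = (-185/3 + 418) - 623 = 1069/3 - 623 = -800/3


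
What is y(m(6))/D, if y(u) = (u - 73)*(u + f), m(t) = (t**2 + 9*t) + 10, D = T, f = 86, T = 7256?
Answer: 2511/3628 ≈ 0.69212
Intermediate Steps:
D = 7256
m(t) = 10 + t**2 + 9*t
y(u) = (-73 + u)*(86 + u) (y(u) = (u - 73)*(u + 86) = (-73 + u)*(86 + u))
y(m(6))/D = (-6278 + (10 + 6**2 + 9*6)**2 + 13*(10 + 6**2 + 9*6))/7256 = (-6278 + (10 + 36 + 54)**2 + 13*(10 + 36 + 54))*(1/7256) = (-6278 + 100**2 + 13*100)*(1/7256) = (-6278 + 10000 + 1300)*(1/7256) = 5022*(1/7256) = 2511/3628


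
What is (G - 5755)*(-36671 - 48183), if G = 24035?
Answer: -1551131120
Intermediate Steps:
(G - 5755)*(-36671 - 48183) = (24035 - 5755)*(-36671 - 48183) = 18280*(-84854) = -1551131120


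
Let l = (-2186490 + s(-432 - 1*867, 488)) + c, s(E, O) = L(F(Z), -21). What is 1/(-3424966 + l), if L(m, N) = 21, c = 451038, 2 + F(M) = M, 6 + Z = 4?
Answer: -1/5160397 ≈ -1.9378e-7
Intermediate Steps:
Z = -2 (Z = -6 + 4 = -2)
F(M) = -2 + M
s(E, O) = 21
l = -1735431 (l = (-2186490 + 21) + 451038 = -2186469 + 451038 = -1735431)
1/(-3424966 + l) = 1/(-3424966 - 1735431) = 1/(-5160397) = -1/5160397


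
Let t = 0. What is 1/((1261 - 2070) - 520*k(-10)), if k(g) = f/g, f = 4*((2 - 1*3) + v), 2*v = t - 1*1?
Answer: -1/1121 ≈ -0.00089206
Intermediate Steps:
v = -½ (v = (0 - 1*1)/2 = (0 - 1)/2 = (½)*(-1) = -½ ≈ -0.50000)
f = -6 (f = 4*((2 - 1*3) - ½) = 4*((2 - 3) - ½) = 4*(-1 - ½) = 4*(-3/2) = -6)
k(g) = -6/g
1/((1261 - 2070) - 520*k(-10)) = 1/((1261 - 2070) - (-3120)/(-10)) = 1/(-809 - (-3120)*(-1)/10) = 1/(-809 - 520*⅗) = 1/(-809 - 312) = 1/(-1121) = -1/1121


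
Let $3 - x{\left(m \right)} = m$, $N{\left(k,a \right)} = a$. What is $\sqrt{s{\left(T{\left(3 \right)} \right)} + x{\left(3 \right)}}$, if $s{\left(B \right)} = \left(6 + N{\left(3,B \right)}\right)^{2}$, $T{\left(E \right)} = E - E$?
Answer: $6$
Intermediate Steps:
$x{\left(m \right)} = 3 - m$
$T{\left(E \right)} = 0$
$s{\left(B \right)} = \left(6 + B\right)^{2}$
$\sqrt{s{\left(T{\left(3 \right)} \right)} + x{\left(3 \right)}} = \sqrt{\left(6 + 0\right)^{2} + \left(3 - 3\right)} = \sqrt{6^{2} + \left(3 - 3\right)} = \sqrt{36 + 0} = \sqrt{36} = 6$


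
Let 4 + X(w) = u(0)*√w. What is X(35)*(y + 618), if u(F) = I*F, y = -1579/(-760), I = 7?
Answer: -471259/190 ≈ -2480.3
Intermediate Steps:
y = 1579/760 (y = -1579*(-1/760) = 1579/760 ≈ 2.0776)
u(F) = 7*F
X(w) = -4 (X(w) = -4 + (7*0)*√w = -4 + 0*√w = -4 + 0 = -4)
X(35)*(y + 618) = -4*(1579/760 + 618) = -4*471259/760 = -471259/190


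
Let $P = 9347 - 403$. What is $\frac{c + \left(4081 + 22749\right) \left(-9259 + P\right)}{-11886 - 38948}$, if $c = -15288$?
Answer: $\frac{604767}{3631} \approx 166.56$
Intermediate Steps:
$P = 8944$ ($P = 9347 - 403 = 8944$)
$\frac{c + \left(4081 + 22749\right) \left(-9259 + P\right)}{-11886 - 38948} = \frac{-15288 + \left(4081 + 22749\right) \left(-9259 + 8944\right)}{-11886 - 38948} = \frac{-15288 + 26830 \left(-315\right)}{-50834} = \left(-15288 - 8451450\right) \left(- \frac{1}{50834}\right) = \left(-8466738\right) \left(- \frac{1}{50834}\right) = \frac{604767}{3631}$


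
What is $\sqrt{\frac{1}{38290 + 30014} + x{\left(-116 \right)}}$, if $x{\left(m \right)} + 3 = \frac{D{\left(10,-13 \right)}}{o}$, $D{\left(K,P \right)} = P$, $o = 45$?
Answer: $\frac{i \sqrt{23975052635}}{85380} \approx 1.8135 i$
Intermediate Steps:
$x{\left(m \right)} = - \frac{148}{45}$ ($x{\left(m \right)} = -3 - \frac{13}{45} = - \frac{148}{45}$)
$\sqrt{\frac{1}{38290 + 30014} + x{\left(-116 \right)}} = \sqrt{\frac{1}{38290 + 30014} - \frac{148}{45}} = \sqrt{\frac{1}{68304} - \frac{148}{45}} = \sqrt{- \frac{3369649}{1024560}} = \frac{i \sqrt{23975052635}}{85380}$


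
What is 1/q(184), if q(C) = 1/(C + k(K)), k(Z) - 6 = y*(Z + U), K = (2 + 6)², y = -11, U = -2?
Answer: -492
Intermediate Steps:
K = 64 (K = 8² = 64)
k(Z) = 28 - 11*Z (k(Z) = 6 - 11*(Z - 2) = 6 - 11*(-2 + Z) = 6 + (22 - 11*Z) = 28 - 11*Z)
q(C) = 1/(-676 + C) (q(C) = 1/(C + (28 - 11*64)) = 1/(C + (28 - 704)) = 1/(C - 676) = 1/(-676 + C))
1/q(184) = 1/(1/(-676 + 184)) = 1/(1/(-492)) = 1/(-1/492) = -492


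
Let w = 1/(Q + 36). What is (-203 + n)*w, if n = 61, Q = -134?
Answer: 71/49 ≈ 1.4490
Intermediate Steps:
w = -1/98 (w = 1/(-134 + 36) = 1/(-98) = -1/98 ≈ -0.010204)
(-203 + n)*w = (-203 + 61)*(-1/98) = -142*(-1/98) = 71/49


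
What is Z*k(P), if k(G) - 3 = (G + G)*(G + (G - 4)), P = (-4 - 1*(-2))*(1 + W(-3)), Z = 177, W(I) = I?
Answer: 6195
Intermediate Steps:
P = 4 (P = (-4 - 1*(-2))*(1 - 3) = (-4 + 2)*(-2) = -2*(-2) = 4)
k(G) = 3 + 2*G*(-4 + 2*G) (k(G) = 3 + (G + G)*(G + (G - 4)) = 3 + (2*G)*(G + (-4 + G)) = 3 + (2*G)*(-4 + 2*G) = 3 + 2*G*(-4 + 2*G))
Z*k(P) = 177*(3 - 8*4 + 4*4**2) = 177*(3 - 32 + 4*16) = 177*(3 - 32 + 64) = 177*35 = 6195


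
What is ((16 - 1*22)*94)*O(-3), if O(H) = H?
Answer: 1692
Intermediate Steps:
((16 - 1*22)*94)*O(-3) = ((16 - 1*22)*94)*(-3) = ((16 - 22)*94)*(-3) = -6*94*(-3) = -564*(-3) = 1692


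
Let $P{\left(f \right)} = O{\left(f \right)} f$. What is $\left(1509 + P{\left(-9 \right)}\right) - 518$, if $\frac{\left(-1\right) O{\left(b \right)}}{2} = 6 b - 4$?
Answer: $-53$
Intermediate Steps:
$O{\left(b \right)} = 8 - 12 b$ ($O{\left(b \right)} = - 2 \left(6 b - 4\right) = - 2 \left(-4 + 6 b\right) = 8 - 12 b$)
$P{\left(f \right)} = f \left(8 - 12 f\right)$ ($P{\left(f \right)} = \left(8 - 12 f\right) f = f \left(8 - 12 f\right)$)
$\left(1509 + P{\left(-9 \right)}\right) - 518 = \left(1509 + 4 \left(-9\right) \left(2 - -27\right)\right) - 518 = \left(1509 + 4 \left(-9\right) \left(2 + 27\right)\right) - 518 = \left(1509 + 4 \left(-9\right) 29\right) - 518 = \left(1509 - 1044\right) - 518 = 465 - 518 = -53$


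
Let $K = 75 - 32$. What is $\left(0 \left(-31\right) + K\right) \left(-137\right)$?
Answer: $-5891$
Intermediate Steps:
$K = 43$ ($K = 75 - 32 = 43$)
$\left(0 \left(-31\right) + K\right) \left(-137\right) = \left(0 \left(-31\right) + 43\right) \left(-137\right) = \left(0 + 43\right) \left(-137\right) = 43 \left(-137\right) = -5891$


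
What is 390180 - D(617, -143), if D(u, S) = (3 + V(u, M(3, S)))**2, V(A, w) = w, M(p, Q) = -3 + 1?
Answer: 390179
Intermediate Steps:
M(p, Q) = -2
D(u, S) = 1 (D(u, S) = (3 - 2)**2 = 1**2 = 1)
390180 - D(617, -143) = 390180 - 1*1 = 390180 - 1 = 390179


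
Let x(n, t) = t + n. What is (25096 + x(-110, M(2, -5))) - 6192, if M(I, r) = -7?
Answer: 18787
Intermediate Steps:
x(n, t) = n + t
(25096 + x(-110, M(2, -5))) - 6192 = (25096 + (-110 - 7)) - 6192 = (25096 - 117) - 6192 = 24979 - 6192 = 18787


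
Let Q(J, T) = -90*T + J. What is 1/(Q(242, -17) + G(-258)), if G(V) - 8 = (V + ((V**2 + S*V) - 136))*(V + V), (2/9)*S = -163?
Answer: -1/131791328 ≈ -7.5878e-9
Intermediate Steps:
S = -1467/2 (S = (9/2)*(-163) = -1467/2 ≈ -733.50)
Q(J, T) = J - 90*T
G(V) = 8 + 2*V*(-136 + V**2 - 1465*V/2) (G(V) = 8 + (V + ((V**2 - 1467*V/2) - 136))*(V + V) = 8 + (V + (-136 + V**2 - 1467*V/2))*(2*V) = 8 + (-136 + V**2 - 1465*V/2)*(2*V) = 8 + 2*V*(-136 + V**2 - 1465*V/2))
1/(Q(242, -17) + G(-258)) = 1/((242 - 90*(-17)) + (8 - 1465*(-258)**2 - 272*(-258) + 2*(-258)**3)) = 1/((242 + 1530) + (8 - 1465*66564 + 70176 + 2*(-17173512))) = 1/(1772 + (8 - 97516260 + 70176 - 34347024)) = 1/(1772 - 131793100) = 1/(-131791328) = -1/131791328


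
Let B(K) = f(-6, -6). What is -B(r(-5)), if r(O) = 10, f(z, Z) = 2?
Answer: -2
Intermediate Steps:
B(K) = 2
-B(r(-5)) = -1*2 = -2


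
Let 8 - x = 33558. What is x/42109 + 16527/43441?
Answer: -761510107/1829257069 ≈ -0.41629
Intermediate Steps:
x = -33550 (x = 8 - 1*33558 = 8 - 33558 = -33550)
x/42109 + 16527/43441 = -33550/42109 + 16527/43441 = -761510107/1829257069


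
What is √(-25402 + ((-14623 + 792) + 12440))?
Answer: 3*I*√2977 ≈ 163.69*I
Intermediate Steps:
√(-25402 + ((-14623 + 792) + 12440)) = √(-25402 + (-13831 + 12440)) = √(-25402 - 1391) = √(-26793) = 3*I*√2977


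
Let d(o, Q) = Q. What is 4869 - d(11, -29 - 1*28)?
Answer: 4926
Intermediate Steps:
4869 - d(11, -29 - 1*28) = 4869 - (-29 - 1*28) = 4869 - (-29 - 28) = 4869 - 1*(-57) = 4869 + 57 = 4926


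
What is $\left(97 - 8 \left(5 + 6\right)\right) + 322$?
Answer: $331$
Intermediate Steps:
$\left(97 - 8 \left(5 + 6\right)\right) + 322 = \left(97 - 88\right) + 322 = 9 + 322 = 331$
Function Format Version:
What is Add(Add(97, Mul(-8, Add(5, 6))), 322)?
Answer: 331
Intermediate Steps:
Add(Add(97, Mul(-8, Add(5, 6))), 322) = Add(Add(97, Mul(-8, 11)), 322) = Add(Add(97, -88), 322) = Add(9, 322) = 331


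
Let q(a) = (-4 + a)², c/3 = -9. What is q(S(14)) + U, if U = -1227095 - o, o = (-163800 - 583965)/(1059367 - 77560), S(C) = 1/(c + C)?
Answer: -67867774528079/55308461 ≈ -1.2271e+6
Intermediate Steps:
c = -27 (c = 3*(-9) = -27)
S(C) = 1/(-27 + C)
o = -249255/327269 (o = -747765/981807 = -747765*1/981807 = -249255/327269 ≈ -0.76162)
U = -401589904300/327269 (U = -1227095 - 1*(-249255/327269) = -1227095 + 249255/327269 = -401589904300/327269 ≈ -1.2271e+6)
q(S(14)) + U = (-4 + 1/(-27 + 14))² - 401589904300/327269 = (-4 + 1/(-13))² - 401589904300/327269 = (-4 - 1/13)² - 401589904300/327269 = (-53/13)² - 401589904300/327269 = 2809/169 - 401589904300/327269 = -67867774528079/55308461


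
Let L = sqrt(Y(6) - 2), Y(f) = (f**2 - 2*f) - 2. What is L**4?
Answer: 400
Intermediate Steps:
Y(f) = -2 + f**2 - 2*f
L = 2*sqrt(5) (L = sqrt((-2 + 6**2 - 2*6) - 2) = sqrt((-2 + 36 - 12) - 2) = sqrt(22 - 2) = sqrt(20) = 2*sqrt(5) ≈ 4.4721)
L**4 = (2*sqrt(5))**4 = 400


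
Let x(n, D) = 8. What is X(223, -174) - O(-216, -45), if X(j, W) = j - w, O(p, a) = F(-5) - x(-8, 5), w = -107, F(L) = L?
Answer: 343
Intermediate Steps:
O(p, a) = -13 (O(p, a) = -5 - 1*8 = -5 - 8 = -13)
X(j, W) = 107 + j (X(j, W) = j - 1*(-107) = j + 107 = 107 + j)
X(223, -174) - O(-216, -45) = (107 + 223) - 1*(-13) = 330 + 13 = 343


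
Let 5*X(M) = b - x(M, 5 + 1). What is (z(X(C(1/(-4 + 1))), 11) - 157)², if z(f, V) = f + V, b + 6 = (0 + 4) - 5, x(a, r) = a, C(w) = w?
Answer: 195364/9 ≈ 21707.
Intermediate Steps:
b = -7 (b = -6 + ((0 + 4) - 5) = -6 + (4 - 5) = -6 - 1 = -7)
X(M) = -7/5 - M/5 (X(M) = (-7 - M)/5 = -7/5 - M/5)
z(f, V) = V + f
(z(X(C(1/(-4 + 1))), 11) - 157)² = ((11 + (-7/5 - 1/(5*(-4 + 1)))) - 157)² = ((11 + (-7/5 - ⅕/(-3))) - 157)² = ((11 + (-7/5 - ⅕*(-⅓))) - 157)² = ((11 + (-7/5 + 1/15)) - 157)² = ((11 - 4/3) - 157)² = (29/3 - 157)² = (-442/3)² = 195364/9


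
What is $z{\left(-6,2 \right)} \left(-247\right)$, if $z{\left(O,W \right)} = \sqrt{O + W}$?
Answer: $- 494 i \approx - 494.0 i$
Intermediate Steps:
$z{\left(-6,2 \right)} \left(-247\right) = \sqrt{-6 + 2} \left(-247\right) = \sqrt{-4} \left(-247\right) = 2 i \left(-247\right) = - 494 i$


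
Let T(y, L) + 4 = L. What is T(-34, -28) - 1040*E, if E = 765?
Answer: -795632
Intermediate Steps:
T(y, L) = -4 + L
T(-34, -28) - 1040*E = (-4 - 28) - 1040*765 = -32 - 795600 = -795632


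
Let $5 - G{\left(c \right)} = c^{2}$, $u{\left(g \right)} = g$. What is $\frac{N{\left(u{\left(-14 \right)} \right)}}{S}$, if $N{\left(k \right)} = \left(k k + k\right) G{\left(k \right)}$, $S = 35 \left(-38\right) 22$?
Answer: $\frac{2483}{2090} \approx 1.188$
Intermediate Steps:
$G{\left(c \right)} = 5 - c^{2}$
$S = -29260$ ($S = \left(-1330\right) 22 = -29260$)
$N{\left(k \right)} = \left(5 - k^{2}\right) \left(k + k^{2}\right)$ ($N{\left(k \right)} = \left(k k + k\right) \left(5 - k^{2}\right) = \left(k^{2} + k\right) \left(5 - k^{2}\right) = \left(k + k^{2}\right) \left(5 - k^{2}\right) = \left(5 - k^{2}\right) \left(k + k^{2}\right)$)
$\frac{N{\left(u{\left(-14 \right)} \right)}}{S} = \frac{\left(-1\right) \left(-14\right) \left(1 - 14\right) \left(-5 + \left(-14\right)^{2}\right)}{-29260} = \left(-1\right) \left(-14\right) \left(-13\right) \left(-5 + 196\right) \left(- \frac{1}{29260}\right) = \left(-1\right) \left(-14\right) \left(-13\right) 191 \left(- \frac{1}{29260}\right) = \left(-34762\right) \left(- \frac{1}{29260}\right) = \frac{2483}{2090}$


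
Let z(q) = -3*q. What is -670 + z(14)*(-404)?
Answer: 16298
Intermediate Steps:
-670 + z(14)*(-404) = -670 - 3*14*(-404) = -670 - 42*(-404) = -670 + 16968 = 16298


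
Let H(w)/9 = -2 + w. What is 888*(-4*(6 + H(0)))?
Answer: 42624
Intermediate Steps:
H(w) = -18 + 9*w (H(w) = 9*(-2 + w) = -18 + 9*w)
888*(-4*(6 + H(0))) = 888*(-4*(6 + (-18 + 9*0))) = 888*(-4*(6 + (-18 + 0))) = 888*(-4*(6 - 18)) = 888*(-4*(-12)) = 888*48 = 42624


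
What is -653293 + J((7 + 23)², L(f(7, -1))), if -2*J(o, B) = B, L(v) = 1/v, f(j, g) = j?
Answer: -9146103/14 ≈ -6.5329e+5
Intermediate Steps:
J(o, B) = -B/2
-653293 + J((7 + 23)², L(f(7, -1))) = -653293 - ½/7 = -653293 - ½*⅐ = -653293 - 1/14 = -9146103/14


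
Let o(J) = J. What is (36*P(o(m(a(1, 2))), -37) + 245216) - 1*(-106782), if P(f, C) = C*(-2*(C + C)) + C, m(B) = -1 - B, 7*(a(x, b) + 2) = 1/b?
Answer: 153530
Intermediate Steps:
a(x, b) = -2 + 1/(7*b) (a(x, b) = -2 + (1/b)/7 = -2 + 1/(7*b))
P(f, C) = C - 4*C² (P(f, C) = C*(-4*C) + C = -4*C² + C = C - 4*C²)
(36*P(o(m(a(1, 2))), -37) + 245216) - 1*(-106782) = (36*(-37*(1 - 4*(-37))) + 245216) - 1*(-106782) = (36*(-37*(1 + 148)) + 245216) + 106782 = (36*(-37*149) + 245216) + 106782 = (36*(-5513) + 245216) + 106782 = (-198468 + 245216) + 106782 = 46748 + 106782 = 153530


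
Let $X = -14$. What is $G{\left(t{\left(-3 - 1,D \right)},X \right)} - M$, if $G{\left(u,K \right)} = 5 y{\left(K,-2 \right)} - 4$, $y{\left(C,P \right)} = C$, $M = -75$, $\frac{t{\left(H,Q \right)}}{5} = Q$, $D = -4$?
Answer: $1$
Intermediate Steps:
$t{\left(H,Q \right)} = 5 Q$
$G{\left(u,K \right)} = -4 + 5 K$ ($G{\left(u,K \right)} = 5 K - 4 = -4 + 5 K$)
$G{\left(t{\left(-3 - 1,D \right)},X \right)} - M = \left(-4 + 5 \left(-14\right)\right) - -75 = \left(-4 - 70\right) + 75 = -74 + 75 = 1$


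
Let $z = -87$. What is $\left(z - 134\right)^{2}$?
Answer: $48841$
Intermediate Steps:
$\left(z - 134\right)^{2} = \left(-87 - 134\right)^{2} = \left(-221\right)^{2} = 48841$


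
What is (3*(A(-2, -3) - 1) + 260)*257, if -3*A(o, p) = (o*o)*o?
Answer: 68105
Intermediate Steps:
A(o, p) = -o**3/3 (A(o, p) = -o*o*o/3 = -o**2*o/3 = -o**3/3)
(3*(A(-2, -3) - 1) + 260)*257 = (3*(-1/3*(-2)**3 - 1) + 260)*257 = (3*(-1/3*(-8) - 1) + 260)*257 = (3*(8/3 - 1) + 260)*257 = (3*(5/3) + 260)*257 = (5 + 260)*257 = 265*257 = 68105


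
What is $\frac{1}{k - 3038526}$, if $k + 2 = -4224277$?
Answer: $- \frac{1}{7262805} \approx -1.3769 \cdot 10^{-7}$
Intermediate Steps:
$k = -4224279$ ($k = -2 - 4224277 = -4224279$)
$\frac{1}{k - 3038526} = \frac{1}{-4224279 - 3038526} = \frac{1}{-7262805} = - \frac{1}{7262805}$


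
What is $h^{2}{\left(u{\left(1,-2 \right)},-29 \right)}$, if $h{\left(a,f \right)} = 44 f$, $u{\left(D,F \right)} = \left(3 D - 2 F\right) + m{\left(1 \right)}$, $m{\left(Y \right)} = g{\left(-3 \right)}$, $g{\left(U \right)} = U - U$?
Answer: $1628176$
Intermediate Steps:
$g{\left(U \right)} = 0$
$m{\left(Y \right)} = 0$
$u{\left(D,F \right)} = - 2 F + 3 D$ ($u{\left(D,F \right)} = \left(3 D - 2 F\right) + 0 = \left(- 2 F + 3 D\right) + 0 = - 2 F + 3 D$)
$h^{2}{\left(u{\left(1,-2 \right)},-29 \right)} = \left(44 \left(-29\right)\right)^{2} = \left(-1276\right)^{2} = 1628176$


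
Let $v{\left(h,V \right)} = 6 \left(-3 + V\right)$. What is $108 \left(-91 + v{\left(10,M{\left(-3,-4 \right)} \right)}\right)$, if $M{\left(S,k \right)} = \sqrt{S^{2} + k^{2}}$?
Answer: $-8532$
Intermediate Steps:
$v{\left(h,V \right)} = -18 + 6 V$
$108 \left(-91 + v{\left(10,M{\left(-3,-4 \right)} \right)}\right) = 108 \left(-91 - \left(18 - 6 \sqrt{\left(-3\right)^{2} + \left(-4\right)^{2}}\right)\right) = 108 \left(-91 - \left(18 - 6 \sqrt{9 + 16}\right)\right) = 108 \left(-91 - \left(18 - 6 \sqrt{25}\right)\right) = 108 \left(-91 + \left(-18 + 6 \cdot 5\right)\right) = 108 \left(-91 + \left(-18 + 30\right)\right) = 108 \left(-91 + 12\right) = 108 \left(-79\right) = -8532$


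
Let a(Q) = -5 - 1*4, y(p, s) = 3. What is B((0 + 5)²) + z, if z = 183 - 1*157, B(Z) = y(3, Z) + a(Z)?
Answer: 20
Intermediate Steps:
a(Q) = -9 (a(Q) = -5 - 4 = -9)
B(Z) = -6 (B(Z) = 3 - 9 = -6)
z = 26 (z = 183 - 157 = 26)
B((0 + 5)²) + z = -6 + 26 = 20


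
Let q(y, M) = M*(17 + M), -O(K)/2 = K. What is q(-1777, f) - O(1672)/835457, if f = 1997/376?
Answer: 13996744361025/118113568832 ≈ 118.50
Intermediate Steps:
f = 1997/376 (f = 1997*(1/376) = 1997/376 ≈ 5.3112)
O(K) = -2*K
q(-1777, f) - O(1672)/835457 = 1997*(17 + 1997/376)/376 - (-2*1672)/835457 = (1997/376)*(8389/376) - (-3344)/835457 = 16752833/141376 - 1*(-3344/835457) = 16752833/141376 + 3344/835457 = 13996744361025/118113568832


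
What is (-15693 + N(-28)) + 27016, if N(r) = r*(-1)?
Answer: 11351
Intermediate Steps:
N(r) = -r
(-15693 + N(-28)) + 27016 = (-15693 - 1*(-28)) + 27016 = (-15693 + 28) + 27016 = -15665 + 27016 = 11351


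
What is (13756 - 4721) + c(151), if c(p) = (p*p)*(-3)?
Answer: -59368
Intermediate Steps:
c(p) = -3*p**2 (c(p) = p**2*(-3) = -3*p**2)
(13756 - 4721) + c(151) = (13756 - 4721) - 3*151**2 = 9035 - 3*22801 = 9035 - 68403 = -59368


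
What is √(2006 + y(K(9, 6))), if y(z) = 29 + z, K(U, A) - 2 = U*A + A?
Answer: 3*√233 ≈ 45.793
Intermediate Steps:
K(U, A) = 2 + A + A*U (K(U, A) = 2 + (U*A + A) = 2 + (A*U + A) = 2 + (A + A*U) = 2 + A + A*U)
√(2006 + y(K(9, 6))) = √(2006 + (29 + (2 + 6 + 6*9))) = √(2006 + (29 + (2 + 6 + 54))) = √(2006 + (29 + 62)) = √(2006 + 91) = √2097 = 3*√233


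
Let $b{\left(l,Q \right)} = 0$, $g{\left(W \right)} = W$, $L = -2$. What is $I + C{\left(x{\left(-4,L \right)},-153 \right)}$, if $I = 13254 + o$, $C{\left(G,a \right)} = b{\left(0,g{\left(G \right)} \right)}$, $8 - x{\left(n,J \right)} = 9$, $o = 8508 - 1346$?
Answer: $20416$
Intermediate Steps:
$o = 7162$
$x{\left(n,J \right)} = -1$ ($x{\left(n,J \right)} = 8 - 9 = -1$)
$C{\left(G,a \right)} = 0$
$I = 20416$ ($I = 13254 + 7162 = 20416$)
$I + C{\left(x{\left(-4,L \right)},-153 \right)} = 20416 + 0 = 20416$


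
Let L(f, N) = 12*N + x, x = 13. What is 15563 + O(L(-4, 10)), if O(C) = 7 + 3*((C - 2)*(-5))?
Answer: 13605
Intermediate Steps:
L(f, N) = 13 + 12*N (L(f, N) = 12*N + 13 = 13 + 12*N)
O(C) = 37 - 15*C (O(C) = 7 + 3*((-2 + C)*(-5)) = 7 + 3*(10 - 5*C) = 7 + (30 - 15*C) = 37 - 15*C)
15563 + O(L(-4, 10)) = 15563 + (37 - 15*(13 + 12*10)) = 15563 + (37 - 15*(13 + 120)) = 15563 + (37 - 15*133) = 15563 + (37 - 1995) = 15563 - 1958 = 13605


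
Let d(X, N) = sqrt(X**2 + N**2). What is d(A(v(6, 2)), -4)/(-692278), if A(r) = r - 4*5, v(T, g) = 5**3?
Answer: -sqrt(11041)/692278 ≈ -0.00015178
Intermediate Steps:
v(T, g) = 125
A(r) = -20 + r (A(r) = r - 20 = -20 + r)
d(X, N) = sqrt(N**2 + X**2)
d(A(v(6, 2)), -4)/(-692278) = sqrt((-4)**2 + (-20 + 125)**2)/(-692278) = sqrt(16 + 105**2)*(-1/692278) = sqrt(16 + 11025)*(-1/692278) = sqrt(11041)*(-1/692278) = -sqrt(11041)/692278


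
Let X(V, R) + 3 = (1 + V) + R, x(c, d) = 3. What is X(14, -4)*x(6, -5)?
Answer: 24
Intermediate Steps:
X(V, R) = -2 + R + V (X(V, R) = -3 + ((1 + V) + R) = -3 + (1 + R + V) = -2 + R + V)
X(14, -4)*x(6, -5) = (-2 - 4 + 14)*3 = 8*3 = 24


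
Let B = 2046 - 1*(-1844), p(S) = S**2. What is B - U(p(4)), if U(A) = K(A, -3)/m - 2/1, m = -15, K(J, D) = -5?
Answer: 11675/3 ≈ 3891.7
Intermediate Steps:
B = 3890 (B = 2046 + 1844 = 3890)
U(A) = -5/3 (U(A) = -5/(-15) - 2/1 = -5*(-1/15) - 2*1 = 1/3 - 2 = -5/3)
B - U(p(4)) = 3890 - 1*(-5/3) = 3890 + 5/3 = 11675/3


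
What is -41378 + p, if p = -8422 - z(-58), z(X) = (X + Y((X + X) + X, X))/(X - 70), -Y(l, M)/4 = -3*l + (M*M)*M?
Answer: -2798049/64 ≈ -43720.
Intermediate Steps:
Y(l, M) = -4*M³ + 12*l (Y(l, M) = -4*(-3*l + (M*M)*M) = -4*(-3*l + M²*M) = -4*(-3*l + M³) = -4*(M³ - 3*l) = -4*M³ + 12*l)
z(X) = (-4*X³ + 37*X)/(-70 + X) (z(X) = (X + (-4*X³ + 12*((X + X) + X)))/(X - 70) = (X + (-4*X³ + 12*(2*X + X)))/(-70 + X) = (X + (-4*X³ + 12*(3*X)))/(-70 + X) = (X + (-4*X³ + 36*X))/(-70 + X) = (-4*X³ + 37*X)/(-70 + X))
p = -149857/64 (p = -8422 - (-58)*(37 - 4*(-58)²)/(-70 - 58) = -8422 - (-58)*(37 - 4*3364)/(-128) = -8422 - (-58)*(-1)*(37 - 13456)/128 = -8422 - (-58)*(-1)*(-13419)/128 = -8422 - 1*(-389151/64) = -8422 + 389151/64 = -149857/64 ≈ -2341.5)
-41378 + p = -41378 - 149857/64 = -2798049/64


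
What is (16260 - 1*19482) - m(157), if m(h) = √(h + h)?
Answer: -3222 - √314 ≈ -3239.7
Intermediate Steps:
m(h) = √2*√h (m(h) = √(2*h) = √2*√h)
(16260 - 1*19482) - m(157) = (16260 - 1*19482) - √2*√157 = (16260 - 19482) - √314 = -3222 - √314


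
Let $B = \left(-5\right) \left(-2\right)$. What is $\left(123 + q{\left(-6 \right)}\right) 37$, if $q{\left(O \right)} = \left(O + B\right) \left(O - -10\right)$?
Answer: $5143$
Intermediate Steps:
$B = 10$
$q{\left(O \right)} = \left(10 + O\right)^{2}$ ($q{\left(O \right)} = \left(O + 10\right) \left(O - -10\right) = \left(10 + O\right) \left(O + 10\right) = \left(10 + O\right) \left(10 + O\right) = \left(10 + O\right)^{2}$)
$\left(123 + q{\left(-6 \right)}\right) 37 = \left(123 + \left(100 + \left(-6\right)^{2} + 20 \left(-6\right)\right)\right) 37 = \left(123 + \left(100 + 36 - 120\right)\right) 37 = \left(123 + 16\right) 37 = 139 \cdot 37 = 5143$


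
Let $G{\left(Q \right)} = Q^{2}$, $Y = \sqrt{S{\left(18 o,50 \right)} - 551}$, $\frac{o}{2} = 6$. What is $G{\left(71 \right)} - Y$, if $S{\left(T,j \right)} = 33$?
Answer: $5041 - i \sqrt{518} \approx 5041.0 - 22.76 i$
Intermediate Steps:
$o = 12$ ($o = 2 \cdot 6 = 12$)
$Y = i \sqrt{518}$ ($Y = \sqrt{33 - 551} = \sqrt{-518} = i \sqrt{518} \approx 22.76 i$)
$G{\left(71 \right)} - Y = 71^{2} - i \sqrt{518} = 5041 - i \sqrt{518}$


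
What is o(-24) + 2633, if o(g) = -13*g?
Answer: 2945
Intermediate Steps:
o(-24) + 2633 = -13*(-24) + 2633 = 312 + 2633 = 2945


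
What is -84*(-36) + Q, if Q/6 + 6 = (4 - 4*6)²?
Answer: 5388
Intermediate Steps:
Q = 2364 (Q = -36 + 6*(4 - 4*6)² = -36 + 6*(4 - 24)² = -36 + 6*(-20)² = -36 + 6*400 = -36 + 2400 = 2364)
-84*(-36) + Q = -84*(-36) + 2364 = 3024 + 2364 = 5388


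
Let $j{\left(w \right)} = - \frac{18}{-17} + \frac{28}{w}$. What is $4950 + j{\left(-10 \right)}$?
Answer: $\frac{420602}{85} \approx 4948.3$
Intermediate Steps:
$j{\left(w \right)} = \frac{18}{17} + \frac{28}{w}$ ($j{\left(w \right)} = \left(-18\right) \left(- \frac{1}{17}\right) + \frac{28}{w} = \frac{18}{17} + \frac{28}{w}$)
$4950 + j{\left(-10 \right)} = 4950 + \left(\frac{18}{17} + \frac{28}{-10}\right) = 4950 + \left(\frac{18}{17} + 28 \left(- \frac{1}{10}\right)\right) = 4950 + \left(\frac{18}{17} - \frac{14}{5}\right) = 4950 - \frac{148}{85} = \frac{420602}{85}$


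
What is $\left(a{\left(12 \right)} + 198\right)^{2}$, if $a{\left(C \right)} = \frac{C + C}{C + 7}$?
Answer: $\frac{14333796}{361} \approx 39706.0$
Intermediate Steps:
$a{\left(C \right)} = \frac{2 C}{7 + C}$
$\left(a{\left(12 \right)} + 198\right)^{2} = \left(2 \cdot 12 \frac{1}{7 + 12} + 198\right)^{2} = \left(2 \cdot 12 \cdot \frac{1}{19} + 198\right)^{2} = \left(\frac{24}{19} + 198\right)^{2} = \left(\frac{3786}{19}\right)^{2} = \frac{14333796}{361}$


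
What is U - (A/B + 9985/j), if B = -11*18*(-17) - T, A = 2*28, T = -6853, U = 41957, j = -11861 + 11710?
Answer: 64844574292/1543069 ≈ 42023.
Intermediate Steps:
j = -151
A = 56
B = 10219 (B = -11*18*(-17) - 1*(-6853) = -198*(-17) + 6853 = 3366 + 6853 = 10219)
U - (A/B + 9985/j) = 41957 - (56/10219 + 9985/(-151)) = 41957 - (56*(1/10219) + 9985*(-1/151)) = 41957 - (56/10219 - 9985/151) = 41957 - 1*(-102028259/1543069) = 41957 + 102028259/1543069 = 64844574292/1543069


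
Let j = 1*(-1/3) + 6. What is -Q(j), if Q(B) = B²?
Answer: -289/9 ≈ -32.111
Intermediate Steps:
j = 17/3 (j = 1*(-1*⅓) + 6 = 1*(-⅓) + 6 = -⅓ + 6 = 17/3 ≈ 5.6667)
-Q(j) = -(17/3)² = -1*289/9 = -289/9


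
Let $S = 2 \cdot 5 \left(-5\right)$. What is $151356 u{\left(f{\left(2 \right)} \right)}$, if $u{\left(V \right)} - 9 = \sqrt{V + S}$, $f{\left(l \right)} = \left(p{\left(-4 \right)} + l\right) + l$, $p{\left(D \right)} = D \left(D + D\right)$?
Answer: $1362204 + 151356 i \sqrt{14} \approx 1.3622 \cdot 10^{6} + 5.6632 \cdot 10^{5} i$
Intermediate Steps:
$p{\left(D \right)} = 2 D^{2}$ ($p{\left(D \right)} = D 2 D = 2 D^{2}$)
$S = -50$ ($S = 10 \left(-5\right) = -50$)
$f{\left(l \right)} = 32 + 2 l$ ($f{\left(l \right)} = \left(2 \left(-4\right)^{2} + l\right) + l = \left(2 \cdot 16 + l\right) + l = \left(32 + l\right) + l = 32 + 2 l$)
$u{\left(V \right)} = 9 + \sqrt{-50 + V}$ ($u{\left(V \right)} = 9 + \sqrt{V - 50} = 9 + \sqrt{-50 + V}$)
$151356 u{\left(f{\left(2 \right)} \right)} = 151356 \left(9 + \sqrt{-50 + \left(32 + 2 \cdot 2\right)}\right) = 151356 \left(9 + \sqrt{-50 + \left(32 + 4\right)}\right) = 151356 \left(9 + \sqrt{-50 + 36}\right) = 151356 \left(9 + \sqrt{-14}\right) = 151356 \left(9 + i \sqrt{14}\right) = 1362204 + 151356 i \sqrt{14}$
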